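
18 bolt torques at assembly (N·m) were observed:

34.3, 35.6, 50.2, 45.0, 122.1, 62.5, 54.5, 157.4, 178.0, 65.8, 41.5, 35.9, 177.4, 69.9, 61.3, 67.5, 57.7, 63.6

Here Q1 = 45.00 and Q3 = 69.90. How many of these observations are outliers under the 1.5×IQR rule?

4

IQR = 24.90; fences at 45.00 − 37.35 = 7.65 and 69.90 + 37.35 = 107.25.
Outside the cutoffs: 122.1, 157.4, 177.4, 178.0.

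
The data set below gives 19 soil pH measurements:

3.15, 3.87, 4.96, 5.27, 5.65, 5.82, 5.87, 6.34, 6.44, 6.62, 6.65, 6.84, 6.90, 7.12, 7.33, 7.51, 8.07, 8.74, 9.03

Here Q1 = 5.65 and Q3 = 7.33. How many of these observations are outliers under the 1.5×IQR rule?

IQR = 1.68; fences at 5.65 − 2.52 = 3.13 and 7.33 + 2.52 = 9.85.
Every value lies within the cutoffs.

0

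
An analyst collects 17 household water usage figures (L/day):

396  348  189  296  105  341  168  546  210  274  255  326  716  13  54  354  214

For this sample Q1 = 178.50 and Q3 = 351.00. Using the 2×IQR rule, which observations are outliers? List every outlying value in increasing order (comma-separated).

716

IQR = Q3 − Q1 = 351.00 − 178.50 = 172.50.
Lower fence = Q1 − 2·IQR = 178.50 − 345.00 = -166.50.
Upper fence = Q3 + 2·IQR = 351.00 + 345.00 = 696.00.
716 > 696.00 → outlier.
All remaining values lie within [-166.50, 696.00].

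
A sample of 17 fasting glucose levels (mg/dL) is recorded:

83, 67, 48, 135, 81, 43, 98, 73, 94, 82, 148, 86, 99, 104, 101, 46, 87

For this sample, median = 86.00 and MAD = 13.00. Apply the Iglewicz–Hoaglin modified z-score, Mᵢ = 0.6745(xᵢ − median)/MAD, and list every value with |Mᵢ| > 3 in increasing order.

148

|Mᵢ| > 3 ⇔ |xᵢ − 86.00| > 3·13.00/0.6745 = 57.82.
So outliers lie outside [28.18, 143.82].
148: M = 3.22 → outlier.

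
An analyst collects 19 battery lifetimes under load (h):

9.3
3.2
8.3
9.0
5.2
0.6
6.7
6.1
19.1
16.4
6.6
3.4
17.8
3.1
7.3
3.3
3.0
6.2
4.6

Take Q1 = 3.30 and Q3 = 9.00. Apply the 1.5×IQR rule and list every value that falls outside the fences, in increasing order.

IQR = Q3 − Q1 = 9.00 − 3.30 = 5.70.
Lower fence = Q1 − 1.5·IQR = 3.30 − 8.55 = -5.25.
Upper fence = Q3 + 1.5·IQR = 9.00 + 8.55 = 17.55.
17.8 > 17.55 → outlier.
19.1 > 17.55 → outlier.
All remaining values lie within [-5.25, 17.55].

17.8, 19.1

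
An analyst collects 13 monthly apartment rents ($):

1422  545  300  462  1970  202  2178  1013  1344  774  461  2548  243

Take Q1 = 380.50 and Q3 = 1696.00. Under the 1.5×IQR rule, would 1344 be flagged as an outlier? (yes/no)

IQR = Q3 − Q1 = 1696.00 − 380.50 = 1315.50.
Lower fence = Q1 − 1.5·IQR = 380.50 − 1973.25 = -1592.75.
Upper fence = Q3 + 1.5·IQR = 1696.00 + 1973.25 = 3669.25.
1344 lies within [-1592.75, 3669.25].

no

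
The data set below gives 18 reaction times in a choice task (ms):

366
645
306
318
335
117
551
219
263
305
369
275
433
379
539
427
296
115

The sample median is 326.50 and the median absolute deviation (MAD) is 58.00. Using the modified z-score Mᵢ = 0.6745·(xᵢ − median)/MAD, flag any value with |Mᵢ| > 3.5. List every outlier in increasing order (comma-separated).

|Mᵢ| > 3.5 ⇔ |xᵢ − 326.50| > 3.5·58.00/0.6745 = 300.96.
So outliers lie outside [25.54, 627.46].
645: M = 3.70 → outlier.

645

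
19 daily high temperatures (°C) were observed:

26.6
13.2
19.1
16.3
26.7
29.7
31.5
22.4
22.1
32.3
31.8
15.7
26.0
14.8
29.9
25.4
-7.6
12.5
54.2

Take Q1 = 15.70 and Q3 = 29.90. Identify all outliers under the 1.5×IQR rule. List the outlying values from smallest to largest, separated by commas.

IQR = Q3 − Q1 = 29.90 − 15.70 = 14.20.
Lower fence = Q1 − 1.5·IQR = 15.70 − 21.30 = -5.60.
Upper fence = Q3 + 1.5·IQR = 29.90 + 21.30 = 51.20.
-7.6 < -5.60 → outlier.
54.2 > 51.20 → outlier.
All remaining values lie within [-5.60, 51.20].

-7.6, 54.2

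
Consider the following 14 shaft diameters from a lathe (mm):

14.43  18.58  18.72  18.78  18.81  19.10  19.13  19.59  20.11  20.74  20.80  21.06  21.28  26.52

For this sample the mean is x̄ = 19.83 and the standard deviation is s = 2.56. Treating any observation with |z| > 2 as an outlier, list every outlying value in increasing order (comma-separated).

Cutoffs at x̄ ± 2s: 19.83 ± 2·2.56 = [14.71, 24.95].
14.43: z = -2.11, |z| > 2 → outlier.
26.52: z = 2.61, |z| > 2 → outlier.
Every other value lies within [14.71, 24.95].

14.43, 26.52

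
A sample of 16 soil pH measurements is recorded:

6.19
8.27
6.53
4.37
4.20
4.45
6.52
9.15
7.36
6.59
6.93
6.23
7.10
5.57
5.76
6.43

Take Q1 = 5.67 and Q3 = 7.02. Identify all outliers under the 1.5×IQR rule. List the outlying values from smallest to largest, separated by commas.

9.15

IQR = Q3 − Q1 = 7.02 − 5.67 = 1.35.
Lower fence = Q1 − 1.5·IQR = 5.67 − 2.025 = 3.645.
Upper fence = Q3 + 1.5·IQR = 7.02 + 2.025 = 9.045.
9.15 > 9.045 → outlier.
All remaining values lie within [3.645, 9.045].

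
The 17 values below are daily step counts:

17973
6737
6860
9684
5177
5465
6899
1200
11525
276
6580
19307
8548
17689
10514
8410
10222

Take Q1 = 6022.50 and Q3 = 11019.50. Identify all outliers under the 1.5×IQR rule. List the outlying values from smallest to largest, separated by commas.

19307

IQR = Q3 − Q1 = 11019.50 − 6022.50 = 4997.00.
Lower fence = Q1 − 1.5·IQR = 6022.50 − 7495.50 = -1473.00.
Upper fence = Q3 + 1.5·IQR = 11019.50 + 7495.50 = 18515.00.
19307 > 18515.00 → outlier.
All remaining values lie within [-1473.00, 18515.00].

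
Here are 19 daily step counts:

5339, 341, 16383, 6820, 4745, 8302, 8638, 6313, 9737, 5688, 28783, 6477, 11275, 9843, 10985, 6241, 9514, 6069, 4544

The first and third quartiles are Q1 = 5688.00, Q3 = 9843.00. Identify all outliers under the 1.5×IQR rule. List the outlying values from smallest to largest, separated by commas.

16383, 28783

IQR = Q3 − Q1 = 9843.00 − 5688.00 = 4155.00.
Lower fence = Q1 − 1.5·IQR = 5688.00 − 6232.50 = -544.50.
Upper fence = Q3 + 1.5·IQR = 9843.00 + 6232.50 = 16075.50.
16383 > 16075.50 → outlier.
28783 > 16075.50 → outlier.
All remaining values lie within [-544.50, 16075.50].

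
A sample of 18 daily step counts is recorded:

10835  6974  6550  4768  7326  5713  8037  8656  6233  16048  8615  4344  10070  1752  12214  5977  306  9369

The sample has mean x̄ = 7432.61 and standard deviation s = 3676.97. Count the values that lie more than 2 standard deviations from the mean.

Cutoffs: x̄ ± 2s = [78.67, 14786.55].
Outside the cutoffs: 16048.

1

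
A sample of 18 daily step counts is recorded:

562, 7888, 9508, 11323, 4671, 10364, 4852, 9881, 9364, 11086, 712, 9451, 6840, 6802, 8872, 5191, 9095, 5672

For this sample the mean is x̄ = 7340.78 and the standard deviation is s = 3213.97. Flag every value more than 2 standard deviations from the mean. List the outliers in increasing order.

562, 712

Cutoffs at x̄ ± 2s: 7340.78 ± 2·3213.97 = [912.84, 13768.72].
562: z = -2.11, |z| > 2 → outlier.
712: z = -2.06, |z| > 2 → outlier.
Every other value lies within [912.84, 13768.72].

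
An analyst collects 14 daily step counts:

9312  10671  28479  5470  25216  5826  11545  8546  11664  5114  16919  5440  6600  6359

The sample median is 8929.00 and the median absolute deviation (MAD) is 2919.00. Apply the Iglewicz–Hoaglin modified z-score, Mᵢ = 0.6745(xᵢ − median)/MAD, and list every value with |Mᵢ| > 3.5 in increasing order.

25216, 28479

|Mᵢ| > 3.5 ⇔ |xᵢ − 8929.00| > 3.5·2919.00/0.6745 = 15146.78.
So outliers lie outside [-6217.78, 24075.78].
25216: M = 3.76 → outlier.
28479: M = 4.52 → outlier.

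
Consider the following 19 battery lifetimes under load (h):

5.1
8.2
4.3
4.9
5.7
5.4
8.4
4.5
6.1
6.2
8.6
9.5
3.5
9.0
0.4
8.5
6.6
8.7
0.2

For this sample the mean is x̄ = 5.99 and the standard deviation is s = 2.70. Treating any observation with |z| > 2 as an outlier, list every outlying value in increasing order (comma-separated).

Cutoffs at x̄ ± 2s: 5.99 ± 2·2.70 = [0.59, 11.39].
0.2: z = -2.14, |z| > 2 → outlier.
0.4: z = -2.07, |z| > 2 → outlier.
Every other value lies within [0.59, 11.39].

0.2, 0.4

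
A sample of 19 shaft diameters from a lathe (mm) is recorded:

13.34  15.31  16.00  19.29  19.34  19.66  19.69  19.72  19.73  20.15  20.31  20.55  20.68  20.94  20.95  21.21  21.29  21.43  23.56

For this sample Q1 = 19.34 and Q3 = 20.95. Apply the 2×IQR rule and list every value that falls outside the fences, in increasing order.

IQR = Q3 − Q1 = 20.95 − 19.34 = 1.61.
Lower fence = Q1 − 2·IQR = 19.34 − 3.22 = 16.12.
Upper fence = Q3 + 2·IQR = 20.95 + 3.22 = 24.17.
13.34 < 16.12 → outlier.
15.31 < 16.12 → outlier.
16.00 < 16.12 → outlier.
All remaining values lie within [16.12, 24.17].

13.34, 15.31, 16.00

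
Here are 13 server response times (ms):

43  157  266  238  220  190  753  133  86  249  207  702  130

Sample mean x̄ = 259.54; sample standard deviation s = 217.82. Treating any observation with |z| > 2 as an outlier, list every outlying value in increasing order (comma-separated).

702, 753

Cutoffs at x̄ ± 2s: 259.54 ± 2·217.82 = [-176.10, 695.18].
702: z = 2.03, |z| > 2 → outlier.
753: z = 2.27, |z| > 2 → outlier.
Every other value lies within [-176.10, 695.18].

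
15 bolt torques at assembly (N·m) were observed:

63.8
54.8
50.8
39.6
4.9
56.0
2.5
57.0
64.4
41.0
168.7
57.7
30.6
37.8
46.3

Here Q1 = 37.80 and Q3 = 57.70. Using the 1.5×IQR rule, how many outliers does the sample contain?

3

IQR = 19.90; fences at 37.80 − 29.85 = 7.95 and 57.70 + 29.85 = 87.55.
Outside the cutoffs: 2.5, 4.9, 168.7.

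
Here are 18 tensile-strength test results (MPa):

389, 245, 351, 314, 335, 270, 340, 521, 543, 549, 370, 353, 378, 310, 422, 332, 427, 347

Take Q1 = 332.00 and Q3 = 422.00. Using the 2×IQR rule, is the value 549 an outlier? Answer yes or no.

no

IQR = Q3 − Q1 = 422.00 − 332.00 = 90.00.
Lower fence = Q1 − 2·IQR = 332.00 − 180.00 = 152.00.
Upper fence = Q3 + 2·IQR = 422.00 + 180.00 = 602.00.
549 lies within [152.00, 602.00].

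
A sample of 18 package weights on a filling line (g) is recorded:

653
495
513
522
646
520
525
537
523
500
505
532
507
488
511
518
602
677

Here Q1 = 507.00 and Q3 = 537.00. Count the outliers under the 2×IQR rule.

4

IQR = 30.00; fences at 507.00 − 60.00 = 447.00 and 537.00 + 60.00 = 597.00.
Outside the cutoffs: 602, 646, 653, 677.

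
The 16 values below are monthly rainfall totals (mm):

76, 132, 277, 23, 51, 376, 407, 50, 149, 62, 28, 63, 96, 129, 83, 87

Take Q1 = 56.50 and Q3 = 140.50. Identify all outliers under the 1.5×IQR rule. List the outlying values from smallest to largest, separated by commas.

277, 376, 407

IQR = Q3 − Q1 = 140.50 − 56.50 = 84.00.
Lower fence = Q1 − 1.5·IQR = 56.50 − 126.00 = -69.50.
Upper fence = Q3 + 1.5·IQR = 140.50 + 126.00 = 266.50.
277 > 266.50 → outlier.
376 > 266.50 → outlier.
407 > 266.50 → outlier.
All remaining values lie within [-69.50, 266.50].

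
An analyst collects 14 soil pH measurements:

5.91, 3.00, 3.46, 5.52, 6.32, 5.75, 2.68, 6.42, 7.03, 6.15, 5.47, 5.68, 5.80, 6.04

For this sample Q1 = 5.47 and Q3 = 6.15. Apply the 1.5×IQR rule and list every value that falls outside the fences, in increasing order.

IQR = Q3 − Q1 = 6.15 − 5.47 = 0.68.
Lower fence = Q1 − 1.5·IQR = 5.47 − 1.02 = 4.45.
Upper fence = Q3 + 1.5·IQR = 6.15 + 1.02 = 7.17.
2.68 < 4.45 → outlier.
3.00 < 4.45 → outlier.
3.46 < 4.45 → outlier.
All remaining values lie within [4.45, 7.17].

2.68, 3.00, 3.46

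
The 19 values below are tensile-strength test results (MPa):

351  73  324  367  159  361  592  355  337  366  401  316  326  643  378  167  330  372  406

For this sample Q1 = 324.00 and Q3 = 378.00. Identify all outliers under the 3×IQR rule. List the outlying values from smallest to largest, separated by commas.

73, 159, 592, 643

IQR = Q3 − Q1 = 378.00 − 324.00 = 54.00.
Lower fence = Q1 − 3·IQR = 324.00 − 162.00 = 162.00.
Upper fence = Q3 + 3·IQR = 378.00 + 162.00 = 540.00.
73 < 162.00 → outlier.
159 < 162.00 → outlier.
592 > 540.00 → outlier.
643 > 540.00 → outlier.
All remaining values lie within [162.00, 540.00].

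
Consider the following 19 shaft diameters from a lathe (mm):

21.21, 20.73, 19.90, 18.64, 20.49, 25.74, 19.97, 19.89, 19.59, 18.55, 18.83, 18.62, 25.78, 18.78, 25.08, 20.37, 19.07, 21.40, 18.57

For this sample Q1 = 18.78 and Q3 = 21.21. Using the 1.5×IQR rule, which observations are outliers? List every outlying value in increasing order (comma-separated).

IQR = Q3 − Q1 = 21.21 − 18.78 = 2.43.
Lower fence = Q1 − 1.5·IQR = 18.78 − 3.645 = 15.135.
Upper fence = Q3 + 1.5·IQR = 21.21 + 3.645 = 24.855.
25.08 > 24.855 → outlier.
25.74 > 24.855 → outlier.
25.78 > 24.855 → outlier.
All remaining values lie within [15.135, 24.855].

25.08, 25.74, 25.78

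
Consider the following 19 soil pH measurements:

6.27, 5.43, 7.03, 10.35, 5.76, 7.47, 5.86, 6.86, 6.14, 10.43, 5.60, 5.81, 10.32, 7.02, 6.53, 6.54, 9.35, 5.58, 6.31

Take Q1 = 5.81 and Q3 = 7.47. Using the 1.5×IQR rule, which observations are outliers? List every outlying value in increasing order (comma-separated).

IQR = Q3 − Q1 = 7.47 − 5.81 = 1.66.
Lower fence = Q1 − 1.5·IQR = 5.81 − 2.49 = 3.32.
Upper fence = Q3 + 1.5·IQR = 7.47 + 2.49 = 9.96.
10.32 > 9.96 → outlier.
10.35 > 9.96 → outlier.
10.43 > 9.96 → outlier.
All remaining values lie within [3.32, 9.96].

10.32, 10.35, 10.43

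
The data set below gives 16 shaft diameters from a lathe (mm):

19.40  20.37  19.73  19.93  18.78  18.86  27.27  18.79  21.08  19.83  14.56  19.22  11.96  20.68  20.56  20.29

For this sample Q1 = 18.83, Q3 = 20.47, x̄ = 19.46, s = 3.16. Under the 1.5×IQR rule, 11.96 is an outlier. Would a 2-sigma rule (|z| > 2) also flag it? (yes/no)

z = (11.96 − 19.46) / 3.16 = -2.37.
|z| = 2.37 > 2.

yes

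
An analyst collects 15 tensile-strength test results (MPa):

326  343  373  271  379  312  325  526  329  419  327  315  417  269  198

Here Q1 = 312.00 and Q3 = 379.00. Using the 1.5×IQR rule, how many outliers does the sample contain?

IQR = 67.00; fences at 312.00 − 100.50 = 211.50 and 379.00 + 100.50 = 479.50.
Outside the cutoffs: 198, 526.

2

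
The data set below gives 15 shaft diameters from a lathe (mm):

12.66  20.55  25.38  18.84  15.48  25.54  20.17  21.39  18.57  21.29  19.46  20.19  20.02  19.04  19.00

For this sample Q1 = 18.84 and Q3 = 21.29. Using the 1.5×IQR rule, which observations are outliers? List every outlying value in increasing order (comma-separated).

IQR = Q3 − Q1 = 21.29 − 18.84 = 2.45.
Lower fence = Q1 − 1.5·IQR = 18.84 − 3.675 = 15.165.
Upper fence = Q3 + 1.5·IQR = 21.29 + 3.675 = 24.965.
12.66 < 15.165 → outlier.
25.38 > 24.965 → outlier.
25.54 > 24.965 → outlier.
All remaining values lie within [15.165, 24.965].

12.66, 25.38, 25.54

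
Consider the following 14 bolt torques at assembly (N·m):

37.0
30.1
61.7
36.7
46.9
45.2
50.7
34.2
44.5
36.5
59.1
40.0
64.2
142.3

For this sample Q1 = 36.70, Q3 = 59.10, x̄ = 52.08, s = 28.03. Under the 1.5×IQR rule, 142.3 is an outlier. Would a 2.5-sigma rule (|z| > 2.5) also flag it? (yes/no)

yes

z = (142.3 − 52.08) / 28.03 = 3.22.
|z| = 3.22 > 2.5.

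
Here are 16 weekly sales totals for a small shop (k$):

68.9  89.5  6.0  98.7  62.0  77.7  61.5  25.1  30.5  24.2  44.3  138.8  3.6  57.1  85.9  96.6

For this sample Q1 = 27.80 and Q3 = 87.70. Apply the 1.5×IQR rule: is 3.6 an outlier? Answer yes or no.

IQR = Q3 − Q1 = 87.70 − 27.80 = 59.90.
Lower fence = Q1 − 1.5·IQR = 27.80 − 89.85 = -62.05.
Upper fence = Q3 + 1.5·IQR = 87.70 + 89.85 = 177.55.
3.6 lies within [-62.05, 177.55].

no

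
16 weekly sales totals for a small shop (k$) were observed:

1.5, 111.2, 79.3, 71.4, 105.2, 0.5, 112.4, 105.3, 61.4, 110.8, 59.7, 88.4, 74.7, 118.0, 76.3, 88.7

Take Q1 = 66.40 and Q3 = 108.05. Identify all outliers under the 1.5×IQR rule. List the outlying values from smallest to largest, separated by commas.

0.5, 1.5

IQR = Q3 − Q1 = 108.05 − 66.40 = 41.65.
Lower fence = Q1 − 1.5·IQR = 66.40 − 62.475 = 3.925.
Upper fence = Q3 + 1.5·IQR = 108.05 + 62.475 = 170.525.
0.5 < 3.925 → outlier.
1.5 < 3.925 → outlier.
All remaining values lie within [3.925, 170.525].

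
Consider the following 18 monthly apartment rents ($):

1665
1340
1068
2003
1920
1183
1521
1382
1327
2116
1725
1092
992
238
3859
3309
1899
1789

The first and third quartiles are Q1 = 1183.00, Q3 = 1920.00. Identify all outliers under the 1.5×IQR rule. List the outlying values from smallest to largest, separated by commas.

IQR = Q3 − Q1 = 1920.00 − 1183.00 = 737.00.
Lower fence = Q1 − 1.5·IQR = 1183.00 − 1105.50 = 77.50.
Upper fence = Q3 + 1.5·IQR = 1920.00 + 1105.50 = 3025.50.
3309 > 3025.50 → outlier.
3859 > 3025.50 → outlier.
All remaining values lie within [77.50, 3025.50].

3309, 3859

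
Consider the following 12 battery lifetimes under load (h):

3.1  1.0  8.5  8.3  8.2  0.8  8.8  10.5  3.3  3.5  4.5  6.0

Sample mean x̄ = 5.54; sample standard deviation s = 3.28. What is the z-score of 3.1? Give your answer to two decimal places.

z = (3.1 − 5.54) / 3.28 = -0.74.

-0.74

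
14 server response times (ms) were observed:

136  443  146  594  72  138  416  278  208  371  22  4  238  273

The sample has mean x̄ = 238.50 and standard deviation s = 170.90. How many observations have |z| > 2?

Cutoffs: x̄ ± 2s = [-103.30, 580.30].
Outside the cutoffs: 594.

1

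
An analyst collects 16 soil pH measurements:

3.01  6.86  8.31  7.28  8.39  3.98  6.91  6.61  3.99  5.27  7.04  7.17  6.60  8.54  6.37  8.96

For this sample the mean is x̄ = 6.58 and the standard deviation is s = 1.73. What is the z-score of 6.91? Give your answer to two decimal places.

0.19

z = (6.91 − 6.58) / 1.73 = 0.19.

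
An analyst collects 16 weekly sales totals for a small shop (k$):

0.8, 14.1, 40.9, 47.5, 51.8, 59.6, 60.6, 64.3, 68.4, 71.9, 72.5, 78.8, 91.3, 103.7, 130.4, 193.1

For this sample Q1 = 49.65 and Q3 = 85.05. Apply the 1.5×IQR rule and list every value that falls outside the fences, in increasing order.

193.1

IQR = Q3 − Q1 = 85.05 − 49.65 = 35.40.
Lower fence = Q1 − 1.5·IQR = 49.65 − 53.10 = -3.45.
Upper fence = Q3 + 1.5·IQR = 85.05 + 53.10 = 138.15.
193.1 > 138.15 → outlier.
All remaining values lie within [-3.45, 138.15].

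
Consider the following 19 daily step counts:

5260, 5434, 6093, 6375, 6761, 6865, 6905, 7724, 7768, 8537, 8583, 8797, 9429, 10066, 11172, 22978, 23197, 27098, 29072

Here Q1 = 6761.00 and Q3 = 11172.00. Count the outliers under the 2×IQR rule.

4

IQR = 4411.00; fences at 6761.00 − 8822.00 = -2061.00 and 11172.00 + 8822.00 = 19994.00.
Outside the cutoffs: 22978, 23197, 27098, 29072.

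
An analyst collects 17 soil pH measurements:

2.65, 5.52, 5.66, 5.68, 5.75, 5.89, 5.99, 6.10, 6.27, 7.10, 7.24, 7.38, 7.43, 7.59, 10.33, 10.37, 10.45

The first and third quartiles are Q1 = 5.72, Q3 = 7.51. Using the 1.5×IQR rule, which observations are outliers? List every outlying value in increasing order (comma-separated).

2.65, 10.33, 10.37, 10.45

IQR = Q3 − Q1 = 7.51 − 5.72 = 1.79.
Lower fence = Q1 − 1.5·IQR = 5.72 − 2.685 = 3.035.
Upper fence = Q3 + 1.5·IQR = 7.51 + 2.685 = 10.195.
2.65 < 3.035 → outlier.
10.33 > 10.195 → outlier.
10.37 > 10.195 → outlier.
10.45 > 10.195 → outlier.
All remaining values lie within [3.035, 10.195].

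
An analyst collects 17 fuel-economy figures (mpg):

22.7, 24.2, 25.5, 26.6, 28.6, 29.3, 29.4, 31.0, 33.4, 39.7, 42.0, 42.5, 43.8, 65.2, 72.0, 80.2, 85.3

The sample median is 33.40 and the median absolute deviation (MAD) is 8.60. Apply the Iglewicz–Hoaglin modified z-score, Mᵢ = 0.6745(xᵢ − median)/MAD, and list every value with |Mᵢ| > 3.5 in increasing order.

80.2, 85.3

|Mᵢ| > 3.5 ⇔ |xᵢ − 33.40| > 3.5·8.60/0.6745 = 44.63.
So outliers lie outside [-11.23, 78.03].
80.2: M = 3.67 → outlier.
85.3: M = 4.07 → outlier.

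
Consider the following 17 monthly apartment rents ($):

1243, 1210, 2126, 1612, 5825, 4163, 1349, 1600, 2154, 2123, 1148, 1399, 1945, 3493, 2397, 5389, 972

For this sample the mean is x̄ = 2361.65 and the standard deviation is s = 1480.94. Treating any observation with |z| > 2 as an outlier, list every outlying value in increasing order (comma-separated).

5389, 5825

Cutoffs at x̄ ± 2s: 2361.65 ± 2·1480.94 = [-600.23, 5323.53].
5389: z = 2.04, |z| > 2 → outlier.
5825: z = 2.34, |z| > 2 → outlier.
Every other value lies within [-600.23, 5323.53].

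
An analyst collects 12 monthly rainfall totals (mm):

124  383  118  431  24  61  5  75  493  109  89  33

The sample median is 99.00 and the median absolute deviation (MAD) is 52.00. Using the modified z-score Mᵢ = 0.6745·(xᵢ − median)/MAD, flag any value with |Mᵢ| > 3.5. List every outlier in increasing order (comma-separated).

383, 431, 493

|Mᵢ| > 3.5 ⇔ |xᵢ − 99.00| > 3.5·52.00/0.6745 = 269.83.
So outliers lie outside [-170.83, 368.83].
383: M = 3.68 → outlier.
431: M = 4.31 → outlier.
493: M = 5.11 → outlier.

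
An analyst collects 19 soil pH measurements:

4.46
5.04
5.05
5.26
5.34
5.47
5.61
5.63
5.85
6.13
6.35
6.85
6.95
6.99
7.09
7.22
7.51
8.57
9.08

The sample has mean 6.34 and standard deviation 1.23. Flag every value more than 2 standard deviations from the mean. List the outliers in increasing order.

9.08

Cutoffs at x̄ ± 2s: 6.34 ± 2·1.23 = [3.88, 8.80].
9.08: z = 2.23, |z| > 2 → outlier.
Every other value lies within [3.88, 8.80].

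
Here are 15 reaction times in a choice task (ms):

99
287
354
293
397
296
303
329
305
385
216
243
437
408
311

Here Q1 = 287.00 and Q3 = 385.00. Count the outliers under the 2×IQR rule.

IQR = 98.00; fences at 287.00 − 196.00 = 91.00 and 385.00 + 196.00 = 581.00.
Every value lies within the cutoffs.

0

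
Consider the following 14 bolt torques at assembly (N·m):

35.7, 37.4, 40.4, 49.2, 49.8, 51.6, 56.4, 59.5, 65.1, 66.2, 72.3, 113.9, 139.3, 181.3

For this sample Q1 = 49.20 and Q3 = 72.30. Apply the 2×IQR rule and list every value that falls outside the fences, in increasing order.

IQR = Q3 − Q1 = 72.30 − 49.20 = 23.10.
Lower fence = Q1 − 2·IQR = 49.20 − 46.20 = 3.00.
Upper fence = Q3 + 2·IQR = 72.30 + 46.20 = 118.50.
139.3 > 118.50 → outlier.
181.3 > 118.50 → outlier.
All remaining values lie within [3.00, 118.50].

139.3, 181.3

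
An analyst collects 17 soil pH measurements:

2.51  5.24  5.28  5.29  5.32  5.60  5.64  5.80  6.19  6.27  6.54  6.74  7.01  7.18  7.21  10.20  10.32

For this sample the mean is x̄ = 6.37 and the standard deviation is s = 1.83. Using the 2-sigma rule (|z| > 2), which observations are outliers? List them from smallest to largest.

Cutoffs at x̄ ± 2s: 6.37 ± 2·1.83 = [2.71, 10.03].
2.51: z = -2.11, |z| > 2 → outlier.
10.20: z = 2.09, |z| > 2 → outlier.
10.32: z = 2.16, |z| > 2 → outlier.
Every other value lies within [2.71, 10.03].

2.51, 10.20, 10.32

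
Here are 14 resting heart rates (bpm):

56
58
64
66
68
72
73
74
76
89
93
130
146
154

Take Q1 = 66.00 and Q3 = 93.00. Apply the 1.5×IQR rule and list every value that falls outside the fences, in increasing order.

IQR = Q3 − Q1 = 93.00 − 66.00 = 27.00.
Lower fence = Q1 − 1.5·IQR = 66.00 − 40.50 = 25.50.
Upper fence = Q3 + 1.5·IQR = 93.00 + 40.50 = 133.50.
146 > 133.50 → outlier.
154 > 133.50 → outlier.
All remaining values lie within [25.50, 133.50].

146, 154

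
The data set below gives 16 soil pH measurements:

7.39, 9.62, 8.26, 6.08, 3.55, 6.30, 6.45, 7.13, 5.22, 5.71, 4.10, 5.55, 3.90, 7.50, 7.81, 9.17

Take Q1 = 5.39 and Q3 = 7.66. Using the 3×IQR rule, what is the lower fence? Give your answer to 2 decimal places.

IQR = Q3 − Q1 = 7.66 − 5.39 = 2.27.
Lower fence = Q1 − 3·IQR = 5.39 − 6.81 = -1.42.
Upper fence = Q3 + 3·IQR = 7.66 + 6.81 = 14.47.

-1.42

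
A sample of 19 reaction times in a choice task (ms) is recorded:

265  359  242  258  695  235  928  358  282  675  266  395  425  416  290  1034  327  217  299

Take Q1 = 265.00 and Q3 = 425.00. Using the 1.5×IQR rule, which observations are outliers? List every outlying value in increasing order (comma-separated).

675, 695, 928, 1034

IQR = Q3 − Q1 = 425.00 − 265.00 = 160.00.
Lower fence = Q1 − 1.5·IQR = 265.00 − 240.00 = 25.00.
Upper fence = Q3 + 1.5·IQR = 425.00 + 240.00 = 665.00.
675 > 665.00 → outlier.
695 > 665.00 → outlier.
928 > 665.00 → outlier.
1034 > 665.00 → outlier.
All remaining values lie within [25.00, 665.00].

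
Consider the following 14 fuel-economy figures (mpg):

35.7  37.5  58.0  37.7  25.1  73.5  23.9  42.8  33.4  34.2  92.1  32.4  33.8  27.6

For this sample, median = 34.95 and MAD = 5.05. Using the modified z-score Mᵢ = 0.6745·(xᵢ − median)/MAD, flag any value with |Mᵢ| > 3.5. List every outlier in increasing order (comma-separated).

73.5, 92.1

|Mᵢ| > 3.5 ⇔ |xᵢ − 34.95| > 3.5·5.05/0.6745 = 26.20.
So outliers lie outside [8.75, 61.15].
73.5: M = 5.15 → outlier.
92.1: M = 7.63 → outlier.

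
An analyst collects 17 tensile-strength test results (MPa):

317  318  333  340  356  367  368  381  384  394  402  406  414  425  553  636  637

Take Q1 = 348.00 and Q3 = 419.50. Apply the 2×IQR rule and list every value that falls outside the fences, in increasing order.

IQR = Q3 − Q1 = 419.50 − 348.00 = 71.50.
Lower fence = Q1 − 2·IQR = 348.00 − 143.00 = 205.00.
Upper fence = Q3 + 2·IQR = 419.50 + 143.00 = 562.50.
636 > 562.50 → outlier.
637 > 562.50 → outlier.
All remaining values lie within [205.00, 562.50].

636, 637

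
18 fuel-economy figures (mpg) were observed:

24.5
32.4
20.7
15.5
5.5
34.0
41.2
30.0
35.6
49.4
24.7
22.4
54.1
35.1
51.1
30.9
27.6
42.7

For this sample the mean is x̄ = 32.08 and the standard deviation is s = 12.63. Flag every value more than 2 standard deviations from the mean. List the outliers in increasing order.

5.5

Cutoffs at x̄ ± 2s: 32.08 ± 2·12.63 = [6.82, 57.34].
5.5: z = -2.10, |z| > 2 → outlier.
Every other value lies within [6.82, 57.34].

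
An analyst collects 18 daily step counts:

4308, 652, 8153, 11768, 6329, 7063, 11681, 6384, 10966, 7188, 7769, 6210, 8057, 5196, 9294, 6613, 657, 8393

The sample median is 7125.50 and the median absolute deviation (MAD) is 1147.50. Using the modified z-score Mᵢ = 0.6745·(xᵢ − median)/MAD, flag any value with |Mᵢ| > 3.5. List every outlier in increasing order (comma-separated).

|Mᵢ| > 3.5 ⇔ |xᵢ − 7125.50| > 3.5·1147.50/0.6745 = 5954.41.
So outliers lie outside [1171.09, 13079.91].
652: M = -3.81 → outlier.
657: M = -3.80 → outlier.

652, 657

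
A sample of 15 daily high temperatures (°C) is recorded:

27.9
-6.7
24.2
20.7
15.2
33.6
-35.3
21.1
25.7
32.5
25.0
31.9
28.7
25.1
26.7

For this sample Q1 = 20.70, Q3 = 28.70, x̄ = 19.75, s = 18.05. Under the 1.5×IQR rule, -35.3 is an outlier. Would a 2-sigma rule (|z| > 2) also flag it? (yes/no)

z = (-35.3 − 19.75) / 18.05 = -3.05.
|z| = 3.05 > 2.

yes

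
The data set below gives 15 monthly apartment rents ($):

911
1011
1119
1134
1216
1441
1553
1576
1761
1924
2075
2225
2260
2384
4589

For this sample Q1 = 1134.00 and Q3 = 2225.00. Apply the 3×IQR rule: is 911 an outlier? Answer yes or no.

no

IQR = Q3 − Q1 = 2225.00 − 1134.00 = 1091.00.
Lower fence = Q1 − 3·IQR = 1134.00 − 3273.00 = -2139.00.
Upper fence = Q3 + 3·IQR = 2225.00 + 3273.00 = 5498.00.
911 lies within [-2139.00, 5498.00].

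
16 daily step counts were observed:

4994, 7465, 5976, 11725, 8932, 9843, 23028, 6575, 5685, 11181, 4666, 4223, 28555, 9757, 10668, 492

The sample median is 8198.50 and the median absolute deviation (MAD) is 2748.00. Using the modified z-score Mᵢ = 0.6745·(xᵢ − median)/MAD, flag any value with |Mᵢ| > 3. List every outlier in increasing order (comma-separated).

23028, 28555

|Mᵢ| > 3 ⇔ |xᵢ − 8198.50| > 3·2748.00/0.6745 = 12222.39.
So outliers lie outside [-4023.89, 20420.89].
23028: M = 3.64 → outlier.
28555: M = 5.00 → outlier.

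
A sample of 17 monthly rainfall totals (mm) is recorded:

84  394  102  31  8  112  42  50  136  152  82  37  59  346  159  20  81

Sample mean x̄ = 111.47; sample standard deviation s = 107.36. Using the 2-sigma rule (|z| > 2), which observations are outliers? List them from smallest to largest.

346, 394

Cutoffs at x̄ ± 2s: 111.47 ± 2·107.36 = [-103.25, 326.19].
346: z = 2.18, |z| > 2 → outlier.
394: z = 2.63, |z| > 2 → outlier.
Every other value lies within [-103.25, 326.19].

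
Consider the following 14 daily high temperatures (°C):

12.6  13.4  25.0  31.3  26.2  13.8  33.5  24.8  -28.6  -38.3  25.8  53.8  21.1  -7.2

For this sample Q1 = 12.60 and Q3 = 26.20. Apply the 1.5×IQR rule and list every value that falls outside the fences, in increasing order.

IQR = Q3 − Q1 = 26.20 − 12.60 = 13.60.
Lower fence = Q1 − 1.5·IQR = 12.60 − 20.40 = -7.80.
Upper fence = Q3 + 1.5·IQR = 26.20 + 20.40 = 46.60.
-38.3 < -7.80 → outlier.
-28.6 < -7.80 → outlier.
53.8 > 46.60 → outlier.
All remaining values lie within [-7.80, 46.60].

-38.3, -28.6, 53.8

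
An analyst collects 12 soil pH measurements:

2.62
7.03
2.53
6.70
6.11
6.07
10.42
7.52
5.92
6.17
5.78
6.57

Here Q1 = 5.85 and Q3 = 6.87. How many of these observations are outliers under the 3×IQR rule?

IQR = 1.02; fences at 5.85 − 3.06 = 2.79 and 6.87 + 3.06 = 9.93.
Outside the cutoffs: 2.53, 2.62, 10.42.

3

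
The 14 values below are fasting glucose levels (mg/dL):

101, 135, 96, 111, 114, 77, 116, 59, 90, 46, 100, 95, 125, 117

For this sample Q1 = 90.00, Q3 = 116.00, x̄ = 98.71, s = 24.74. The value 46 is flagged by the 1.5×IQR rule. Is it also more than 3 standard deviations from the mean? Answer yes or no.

no

z = (46 − 98.71) / 24.74 = -2.13.
|z| = 2.13 ≤ 3.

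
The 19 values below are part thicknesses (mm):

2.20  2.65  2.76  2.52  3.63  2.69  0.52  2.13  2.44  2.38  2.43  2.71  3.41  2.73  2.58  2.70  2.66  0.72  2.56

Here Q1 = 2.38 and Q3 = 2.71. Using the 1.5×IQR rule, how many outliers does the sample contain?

IQR = 0.33; fences at 2.38 − 0.495 = 1.885 and 2.71 + 0.495 = 3.205.
Outside the cutoffs: 0.52, 0.72, 3.41, 3.63.

4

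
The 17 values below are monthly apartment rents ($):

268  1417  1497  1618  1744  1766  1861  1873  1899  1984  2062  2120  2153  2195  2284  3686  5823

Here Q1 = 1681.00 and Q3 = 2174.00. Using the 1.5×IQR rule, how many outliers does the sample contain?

IQR = 493.00; fences at 1681.00 − 739.50 = 941.50 and 2174.00 + 739.50 = 2913.50.
Outside the cutoffs: 268, 3686, 5823.

3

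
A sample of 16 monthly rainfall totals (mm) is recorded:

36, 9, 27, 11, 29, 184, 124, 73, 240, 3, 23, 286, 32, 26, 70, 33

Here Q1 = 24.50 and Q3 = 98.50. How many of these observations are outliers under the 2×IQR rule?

IQR = 74.00; fences at 24.50 − 148.00 = -123.50 and 98.50 + 148.00 = 246.50.
Outside the cutoffs: 286.

1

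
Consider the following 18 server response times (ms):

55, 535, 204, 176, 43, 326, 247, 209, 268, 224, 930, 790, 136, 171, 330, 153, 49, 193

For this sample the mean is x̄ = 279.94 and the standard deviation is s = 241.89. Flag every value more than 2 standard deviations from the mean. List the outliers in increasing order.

790, 930

Cutoffs at x̄ ± 2s: 279.94 ± 2·241.89 = [-203.84, 763.72].
790: z = 2.11, |z| > 2 → outlier.
930: z = 2.69, |z| > 2 → outlier.
Every other value lies within [-203.84, 763.72].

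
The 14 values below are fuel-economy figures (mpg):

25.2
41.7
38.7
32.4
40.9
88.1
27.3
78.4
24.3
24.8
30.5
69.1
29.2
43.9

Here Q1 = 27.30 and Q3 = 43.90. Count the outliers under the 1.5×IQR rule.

3

IQR = 16.60; fences at 27.30 − 24.90 = 2.40 and 43.90 + 24.90 = 68.80.
Outside the cutoffs: 69.1, 78.4, 88.1.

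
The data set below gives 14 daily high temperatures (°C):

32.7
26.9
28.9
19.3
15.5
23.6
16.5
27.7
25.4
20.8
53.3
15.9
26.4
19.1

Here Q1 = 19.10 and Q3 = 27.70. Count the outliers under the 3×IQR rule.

IQR = 8.60; fences at 19.10 − 25.80 = -6.70 and 27.70 + 25.80 = 53.50.
Every value lies within the cutoffs.

0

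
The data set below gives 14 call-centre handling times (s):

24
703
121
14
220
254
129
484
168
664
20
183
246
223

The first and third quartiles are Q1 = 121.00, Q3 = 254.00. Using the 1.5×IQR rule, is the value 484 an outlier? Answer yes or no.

yes

IQR = Q3 − Q1 = 254.00 − 121.00 = 133.00.
Lower fence = Q1 − 1.5·IQR = 121.00 − 199.50 = -78.50.
Upper fence = Q3 + 1.5·IQR = 254.00 + 199.50 = 453.50.
484 lies above the upper fence.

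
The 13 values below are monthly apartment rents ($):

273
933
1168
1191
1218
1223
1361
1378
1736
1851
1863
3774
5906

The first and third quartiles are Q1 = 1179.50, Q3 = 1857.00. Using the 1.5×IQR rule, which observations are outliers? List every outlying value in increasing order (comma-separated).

3774, 5906

IQR = Q3 − Q1 = 1857.00 − 1179.50 = 677.50.
Lower fence = Q1 − 1.5·IQR = 1179.50 − 1016.25 = 163.25.
Upper fence = Q3 + 1.5·IQR = 1857.00 + 1016.25 = 2873.25.
3774 > 2873.25 → outlier.
5906 > 2873.25 → outlier.
All remaining values lie within [163.25, 2873.25].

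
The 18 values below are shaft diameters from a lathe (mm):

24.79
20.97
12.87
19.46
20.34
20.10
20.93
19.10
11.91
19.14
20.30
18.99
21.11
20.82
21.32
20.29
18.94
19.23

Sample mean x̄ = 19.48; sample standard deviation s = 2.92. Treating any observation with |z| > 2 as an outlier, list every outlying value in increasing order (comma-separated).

11.91, 12.87

Cutoffs at x̄ ± 2s: 19.48 ± 2·2.92 = [13.64, 25.32].
11.91: z = -2.59, |z| > 2 → outlier.
12.87: z = -2.26, |z| > 2 → outlier.
Every other value lies within [13.64, 25.32].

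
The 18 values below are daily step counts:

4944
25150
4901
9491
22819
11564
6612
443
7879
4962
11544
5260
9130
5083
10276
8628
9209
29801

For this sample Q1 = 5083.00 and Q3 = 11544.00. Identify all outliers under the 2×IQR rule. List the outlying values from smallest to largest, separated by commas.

25150, 29801

IQR = Q3 − Q1 = 11544.00 − 5083.00 = 6461.00.
Lower fence = Q1 − 2·IQR = 5083.00 − 12922.00 = -7839.00.
Upper fence = Q3 + 2·IQR = 11544.00 + 12922.00 = 24466.00.
25150 > 24466.00 → outlier.
29801 > 24466.00 → outlier.
All remaining values lie within [-7839.00, 24466.00].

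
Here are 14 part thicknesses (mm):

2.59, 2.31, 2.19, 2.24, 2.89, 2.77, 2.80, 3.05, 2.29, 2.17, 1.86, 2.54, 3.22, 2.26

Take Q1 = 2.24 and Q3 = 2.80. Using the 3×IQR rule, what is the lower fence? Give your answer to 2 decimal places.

0.56

IQR = Q3 − Q1 = 2.80 − 2.24 = 0.56.
Lower fence = Q1 − 3·IQR = 2.24 − 1.68 = 0.56.
Upper fence = Q3 + 3·IQR = 2.80 + 1.68 = 4.48.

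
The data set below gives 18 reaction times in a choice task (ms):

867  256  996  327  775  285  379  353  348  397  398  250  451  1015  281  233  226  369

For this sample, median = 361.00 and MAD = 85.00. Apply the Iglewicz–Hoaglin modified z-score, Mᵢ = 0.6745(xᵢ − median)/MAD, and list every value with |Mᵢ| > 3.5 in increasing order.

|Mᵢ| > 3.5 ⇔ |xᵢ − 361.00| > 3.5·85.00/0.6745 = 441.07.
So outliers lie outside [-80.07, 802.07].
867: M = 4.02 → outlier.
996: M = 5.04 → outlier.
1015: M = 5.19 → outlier.

867, 996, 1015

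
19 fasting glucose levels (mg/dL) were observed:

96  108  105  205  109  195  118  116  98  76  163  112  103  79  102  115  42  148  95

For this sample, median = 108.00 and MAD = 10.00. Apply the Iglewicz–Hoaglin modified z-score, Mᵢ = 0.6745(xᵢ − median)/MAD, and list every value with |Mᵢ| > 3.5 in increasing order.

|Mᵢ| > 3.5 ⇔ |xᵢ − 108.00| > 3.5·10.00/0.6745 = 51.89.
So outliers lie outside [56.11, 159.89].
42: M = -4.45 → outlier.
163: M = 3.71 → outlier.
195: M = 5.87 → outlier.
205: M = 6.54 → outlier.

42, 163, 195, 205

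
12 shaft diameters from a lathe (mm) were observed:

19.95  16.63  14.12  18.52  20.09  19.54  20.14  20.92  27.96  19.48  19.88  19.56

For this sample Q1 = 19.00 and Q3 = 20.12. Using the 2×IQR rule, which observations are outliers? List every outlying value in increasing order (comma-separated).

IQR = Q3 − Q1 = 20.12 − 19.00 = 1.12.
Lower fence = Q1 − 2·IQR = 19.00 − 2.24 = 16.76.
Upper fence = Q3 + 2·IQR = 20.12 + 2.24 = 22.36.
14.12 < 16.76 → outlier.
16.63 < 16.76 → outlier.
27.96 > 22.36 → outlier.
All remaining values lie within [16.76, 22.36].

14.12, 16.63, 27.96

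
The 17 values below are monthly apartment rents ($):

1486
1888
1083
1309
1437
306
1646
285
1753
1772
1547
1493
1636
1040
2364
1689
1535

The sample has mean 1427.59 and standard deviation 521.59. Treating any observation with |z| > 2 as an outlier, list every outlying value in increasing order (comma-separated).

Cutoffs at x̄ ± 2s: 1427.59 ± 2·521.59 = [384.41, 2470.77].
285: z = -2.19, |z| > 2 → outlier.
306: z = -2.15, |z| > 2 → outlier.
Every other value lies within [384.41, 2470.77].

285, 306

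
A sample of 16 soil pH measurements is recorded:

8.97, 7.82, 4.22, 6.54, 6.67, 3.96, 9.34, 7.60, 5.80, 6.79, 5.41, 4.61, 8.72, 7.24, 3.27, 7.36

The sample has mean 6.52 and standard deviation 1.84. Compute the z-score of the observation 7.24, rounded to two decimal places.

z = (7.24 − 6.52) / 1.84 = 0.39.

0.39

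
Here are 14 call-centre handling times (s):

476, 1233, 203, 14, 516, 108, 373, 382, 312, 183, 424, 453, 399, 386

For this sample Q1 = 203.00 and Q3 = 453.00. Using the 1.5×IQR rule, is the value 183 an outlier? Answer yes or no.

no

IQR = Q3 − Q1 = 453.00 − 203.00 = 250.00.
Lower fence = Q1 − 1.5·IQR = 203.00 − 375.00 = -172.00.
Upper fence = Q3 + 1.5·IQR = 453.00 + 375.00 = 828.00.
183 lies within [-172.00, 828.00].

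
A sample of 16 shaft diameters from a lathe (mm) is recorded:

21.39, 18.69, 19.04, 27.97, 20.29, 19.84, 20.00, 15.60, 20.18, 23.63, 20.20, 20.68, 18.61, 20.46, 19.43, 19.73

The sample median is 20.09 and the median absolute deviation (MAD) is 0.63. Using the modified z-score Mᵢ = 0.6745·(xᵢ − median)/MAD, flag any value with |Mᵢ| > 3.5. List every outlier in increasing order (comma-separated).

15.60, 23.63, 27.97

|Mᵢ| > 3.5 ⇔ |xᵢ − 20.09| > 3.5·0.63/0.6745 = 3.27.
So outliers lie outside [16.82, 23.36].
15.60: M = -4.81 → outlier.
23.63: M = 3.79 → outlier.
27.97: M = 8.44 → outlier.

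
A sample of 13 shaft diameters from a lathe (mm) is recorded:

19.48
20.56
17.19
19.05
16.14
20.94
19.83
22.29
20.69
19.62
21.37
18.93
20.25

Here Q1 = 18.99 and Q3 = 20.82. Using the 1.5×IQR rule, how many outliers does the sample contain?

1

IQR = 1.83; fences at 18.99 − 2.745 = 16.245 and 20.82 + 2.745 = 23.565.
Outside the cutoffs: 16.14.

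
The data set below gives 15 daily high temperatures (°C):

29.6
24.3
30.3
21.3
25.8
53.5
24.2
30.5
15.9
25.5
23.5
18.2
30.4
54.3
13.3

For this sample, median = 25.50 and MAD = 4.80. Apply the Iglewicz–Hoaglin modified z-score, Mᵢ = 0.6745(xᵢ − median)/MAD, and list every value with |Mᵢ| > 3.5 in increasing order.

|Mᵢ| > 3.5 ⇔ |xᵢ − 25.50| > 3.5·4.80/0.6745 = 24.91.
So outliers lie outside [0.59, 50.41].
53.5: M = 3.93 → outlier.
54.3: M = 4.05 → outlier.

53.5, 54.3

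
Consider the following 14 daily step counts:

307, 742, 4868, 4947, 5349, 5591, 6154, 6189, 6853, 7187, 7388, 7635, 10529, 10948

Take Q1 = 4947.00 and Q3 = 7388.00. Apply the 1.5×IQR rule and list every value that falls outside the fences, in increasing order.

307, 742

IQR = Q3 − Q1 = 7388.00 − 4947.00 = 2441.00.
Lower fence = Q1 − 1.5·IQR = 4947.00 − 3661.50 = 1285.50.
Upper fence = Q3 + 1.5·IQR = 7388.00 + 3661.50 = 11049.50.
307 < 1285.50 → outlier.
742 < 1285.50 → outlier.
All remaining values lie within [1285.50, 11049.50].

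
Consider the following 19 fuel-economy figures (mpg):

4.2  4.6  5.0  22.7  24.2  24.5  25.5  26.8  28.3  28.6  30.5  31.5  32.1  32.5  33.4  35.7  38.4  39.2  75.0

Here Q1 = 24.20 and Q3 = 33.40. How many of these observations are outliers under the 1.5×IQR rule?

IQR = 9.20; fences at 24.20 − 13.80 = 10.40 and 33.40 + 13.80 = 47.20.
Outside the cutoffs: 4.2, 4.6, 5.0, 75.0.

4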